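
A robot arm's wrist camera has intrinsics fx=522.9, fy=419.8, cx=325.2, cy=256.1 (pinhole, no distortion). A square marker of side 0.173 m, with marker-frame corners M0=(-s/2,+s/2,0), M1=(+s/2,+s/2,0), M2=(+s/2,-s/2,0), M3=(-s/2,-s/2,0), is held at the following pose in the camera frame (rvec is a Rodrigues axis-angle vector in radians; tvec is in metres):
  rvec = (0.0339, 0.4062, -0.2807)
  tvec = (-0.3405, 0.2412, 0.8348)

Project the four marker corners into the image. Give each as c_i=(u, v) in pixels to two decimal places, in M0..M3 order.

Intrinsics K: fx=522.9, fy=419.8, cx=325.2, cy=256.1
Marker side s = 0.173 m; corners in marker frame (Z=0):
  M0 = (-0.0865, +0.0865, 0)
  M1 = (+0.0865, +0.0865, 0)
  M2 = (+0.0865, -0.0865, 0)
  M3 = (-0.0865, -0.0865, 0)
rvec = (0.0339, 0.4062, -0.2807), |rvec| = θ = 0.49491 rad = 28.356°
Rodrigues: sinθ=0.47496, 1−cosθ=0.11999; R = I + sinθ·[k]× + (1−cosθ)·[k]×²:
    [+0.88057 +0.27613 +0.38516]
    [-0.26263 +0.96084 -0.08839]
    [-0.39448 -0.02332 +0.91861]
t = (-0.3405, 0.2412, 0.8348) m
M0: Pc = R·M0+t = (-0.39278, +0.34703, +0.86691); u = 522.9·(-0.39278)/0.86691 + 325.2 = 88.2801, v = 419.8·(+0.34703)/0.86691 + 256.1 = 424.1500
M1: Pc = R·M1+t = (-0.24045, +0.30159, +0.79866); u = 522.9·(-0.24045)/0.79866 + 325.2 = 167.7751, v = 419.8·(+0.30159)/0.79866 + 256.1 = 414.6273
M2: Pc = R·M2+t = (-0.28822, +0.13537, +0.80269); u = 522.9·(-0.28822)/0.80269 + 325.2 = 137.4477, v = 419.8·(+0.13537)/0.80269 + 256.1 = 326.8967
M3: Pc = R·M3+t = (-0.44055, +0.18081, +0.87094); u = 522.9·(-0.44055)/0.87094 + 325.2 = 60.6974, v = 419.8·(+0.18081)/0.87094 + 256.1 = 343.2496

c0=(88.28, 424.15) c1=(167.78, 414.63) c2=(137.45, 326.90) c3=(60.70, 343.25)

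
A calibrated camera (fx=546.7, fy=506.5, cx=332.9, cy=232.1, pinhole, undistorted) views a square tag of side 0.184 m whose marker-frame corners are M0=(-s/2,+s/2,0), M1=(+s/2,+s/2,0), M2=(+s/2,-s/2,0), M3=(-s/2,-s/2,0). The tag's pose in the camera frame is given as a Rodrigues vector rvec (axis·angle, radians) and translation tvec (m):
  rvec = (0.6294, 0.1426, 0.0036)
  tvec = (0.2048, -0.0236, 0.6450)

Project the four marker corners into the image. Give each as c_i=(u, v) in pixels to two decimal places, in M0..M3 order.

Intrinsics K: fx=546.7, fy=506.5, cx=332.9, cy=232.1
Marker side s = 0.184 m; corners in marker frame (Z=0):
  M0 = (-0.0920, +0.0920, 0)
  M1 = (+0.0920, +0.0920, 0)
  M2 = (+0.0920, -0.0920, 0)
  M3 = (-0.0920, -0.0920, 0)
rvec = (0.6294, 0.1426, 0.0036), |rvec| = θ = 0.64536 rad = 36.977°
Rodrigues: sinθ=0.60149, 1−cosθ=0.20112; R = I + sinθ·[k]× + (1−cosθ)·[k]×²:
    [+0.99017 +0.03998 +0.13400]
    [+0.04670 +0.80870 -0.58636]
    [-0.13181 +0.58686 +0.79889]
t = (0.2048, -0.0236, 0.6450) m
M0: Pc = R·M0+t = (+0.11738, +0.04650, +0.71112); u = 546.7·(+0.11738)/0.71112 + 332.9 = 423.1425, v = 506.5·(+0.04650)/0.71112 + 232.1 = 265.2233
M1: Pc = R·M1+t = (+0.29957, +0.05510, +0.68686); u = 546.7·(+0.29957)/0.68686 + 332.9 = 571.3422, v = 506.5·(+0.05510)/0.68686 + 232.1 = 272.7287
M2: Pc = R·M2+t = (+0.29222, -0.09370, +0.57888); u = 546.7·(+0.29222)/0.57888 + 332.9 = 608.8719, v = 506.5·(-0.09370)/0.57888 + 232.1 = 150.1121
M3: Pc = R·M3+t = (+0.11003, -0.10230, +0.60314); u = 546.7·(+0.11003)/0.60314 + 332.9 = 432.6302, v = 506.5·(-0.10230)/0.60314 + 232.1 = 146.1936

c0=(423.14, 265.22) c1=(571.34, 272.73) c2=(608.87, 150.11) c3=(432.63, 146.19)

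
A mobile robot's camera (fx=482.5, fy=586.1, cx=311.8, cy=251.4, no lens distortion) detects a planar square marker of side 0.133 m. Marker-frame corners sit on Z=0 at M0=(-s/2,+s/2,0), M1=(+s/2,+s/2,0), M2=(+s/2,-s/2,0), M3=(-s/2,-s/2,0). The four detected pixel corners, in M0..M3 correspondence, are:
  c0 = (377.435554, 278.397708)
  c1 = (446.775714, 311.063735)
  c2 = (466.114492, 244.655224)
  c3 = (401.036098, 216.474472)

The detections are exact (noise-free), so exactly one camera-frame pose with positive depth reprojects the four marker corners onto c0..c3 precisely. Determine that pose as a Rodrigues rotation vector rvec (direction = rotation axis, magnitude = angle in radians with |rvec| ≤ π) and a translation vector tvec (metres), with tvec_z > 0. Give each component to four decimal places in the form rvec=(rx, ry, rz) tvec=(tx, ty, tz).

Intrinsics K: fx=482.5, fy=586.1, cx=311.8, cy=251.4
Marker side s = 0.133 m; corners in marker frame (Z=0):
  M0 = (-0.0665, +0.0665, 0)
  M1 = (+0.0665, +0.0665, 0)
  M2 = (+0.0665, -0.0665, 0)
  M3 = (-0.0665, -0.0665, 0)
Detected image corners:
  c0 = (377.435554, 278.397708) px
  c1 = (446.775714, 311.063735) px
  c2 = (466.114492, 244.655224) px
  c3 = (401.036098, 216.474472) px
Planar DLT: solve 8×8 A·h = b for H (H[2,2]=1):
  H  [+394.74663 -398.43640 +422.65884]
  H  [+159.79924 +335.11141 +261.19017]
  H  [-0.26012 -0.55986 +1.00000]
B = K⁻¹H; ‖b₁‖=1.089920, ‖b₂‖=1.089920; λ = 2/(‖b₁‖+‖b₂‖) = 0.917498, sign → tz>0 ⇒ λ=+0.917498
r₁ = λ·B[:,0] = (+0.90486,+0.35252,-0.23866); r₂ = λ·B[:,1] = (-0.42570,+0.74493,-0.51367)
r₃ = r₁×r₂ = (-0.00330,+0.56640,+0.82412); SVD([r₁ r₂ r₃]) → R = UVᵀ:
  R  [+0.90486 -0.42570 -0.00330]
  R  [+0.35252 +0.74493 +0.56640]
  R  [-0.23866 -0.51367 +0.82412]
t = (+0.21080, +0.01533, +0.91750) m
tr R = 2.473908; θ = arccos((tr R − 1)/2) = 0.742243 rad = 42.527°
axis k = ((R−Rᵀ)₃₂, (R−Rᵀ)₁₃, (R−Rᵀ)₂₁) / (2 sinθ) = (-0.798940, +0.174100, +0.575660)
rvec = θ·k = (-0.593008, +0.129224, +0.427280)

rvec=(-0.5930, 0.1292, 0.4273) tvec=(0.2108, 0.0153, 0.9175)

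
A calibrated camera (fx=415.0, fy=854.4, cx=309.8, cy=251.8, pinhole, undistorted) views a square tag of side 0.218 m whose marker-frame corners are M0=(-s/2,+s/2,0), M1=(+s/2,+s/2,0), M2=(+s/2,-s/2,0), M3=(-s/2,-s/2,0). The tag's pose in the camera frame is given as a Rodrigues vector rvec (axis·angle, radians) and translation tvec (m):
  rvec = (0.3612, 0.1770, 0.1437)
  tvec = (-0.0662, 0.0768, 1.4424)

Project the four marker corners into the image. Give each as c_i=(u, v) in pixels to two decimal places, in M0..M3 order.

Intrinsics K: fx=415.0, fy=854.4, cx=309.8, cy=251.8
Marker side s = 0.218 m; corners in marker frame (Z=0):
  M0 = (-0.1090, +0.1090, 0)
  M1 = (+0.1090, +0.1090, 0)
  M2 = (+0.1090, -0.1090, 0)
  M3 = (-0.1090, -0.1090, 0)
rvec = (0.3612, 0.1770, 0.1437), |rvec| = θ = 0.42713 rad = 24.473°
Rodrigues: sinθ=0.41426, 1−cosθ=0.08984; R = I + sinθ·[k]× + (1−cosθ)·[k]×²:
    [+0.97440 -0.10789 +0.19723]
    [+0.17085 +0.92558 -0.33779]
    [-0.14611 +0.36284 +0.92033]
t = (-0.0662, 0.0768, 1.4424) m
M0: Pc = R·M0+t = (-0.18417, +0.15907, +1.49788); u = 415.0·(-0.18417)/1.49788 + 309.8 = 258.7741, v = 854.4·(+0.15907)/1.49788 + 251.8 = 342.5323
M1: Pc = R·M1+t = (+0.02825, +0.19631, +1.46602); u = 415.0·(+0.02825)/1.46602 + 309.8 = 317.7971, v = 854.4·(+0.19631)/1.46602 + 251.8 = 366.2106
M2: Pc = R·M2+t = (+0.05177, -0.00547, +1.38692); u = 415.0·(+0.05177)/1.38692 + 309.8 = 325.2907, v = 854.4·(-0.00547)/1.38692 + 251.8 = 248.4329
M3: Pc = R·M3+t = (-0.16065, -0.04271, +1.41878); u = 415.0·(-0.16065)/1.41878 + 309.8 = 262.8089, v = 854.4·(-0.04271)/1.41878 + 251.8 = 226.0786

c0=(258.77, 342.53) c1=(317.80, 366.21) c2=(325.29, 248.43) c3=(262.81, 226.08)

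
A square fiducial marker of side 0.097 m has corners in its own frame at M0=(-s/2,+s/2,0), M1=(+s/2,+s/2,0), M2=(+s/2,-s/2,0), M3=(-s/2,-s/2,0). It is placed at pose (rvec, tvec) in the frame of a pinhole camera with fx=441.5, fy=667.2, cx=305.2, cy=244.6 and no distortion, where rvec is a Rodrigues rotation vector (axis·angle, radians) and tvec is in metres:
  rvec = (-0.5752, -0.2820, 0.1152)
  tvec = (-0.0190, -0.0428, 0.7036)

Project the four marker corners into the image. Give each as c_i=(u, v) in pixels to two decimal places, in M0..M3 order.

c0=(260.94, 233.22) c1=(321.83, 251.04) c2=(322.31, 177.79) c3=(265.96, 159.02)

Intrinsics K: fx=441.5, fy=667.2, cx=305.2, cy=244.6
Marker side s = 0.097 m; corners in marker frame (Z=0):
  M0 = (-0.0485, +0.0485, 0)
  M1 = (+0.0485, +0.0485, 0)
  M2 = (+0.0485, -0.0485, 0)
  M3 = (-0.0485, -0.0485, 0)
rvec = (-0.5752, -0.2820, 0.1152), |rvec| = θ = 0.65088 rad = 37.293°
Rodrigues: sinθ=0.60589, 1−cosθ=0.20445; R = I + sinθ·[k]× + (1−cosθ)·[k]×²:
    [+0.95522 -0.02896 -0.29448]
    [+0.18552 +0.83393 +0.51976]
    [+0.23053 -0.55112 +0.80195]
t = (-0.0190, -0.0428, 0.7036) m
M0: Pc = R·M0+t = (-0.06673, -0.01135, +0.66569); u = 441.5·(-0.06673)/0.66569 + 305.2 = 260.9416, v = 667.2·(-0.01135)/0.66569 + 244.6 = 233.2221
M1: Pc = R·M1+t = (+0.02592, +0.00664, +0.68805); u = 441.5·(+0.02592)/0.68805 + 305.2 = 321.8344, v = 667.2·(+0.00664)/0.68805 + 244.6 = 251.0417
M2: Pc = R·M2+t = (+0.02873, -0.07425, +0.74151); u = 441.5·(+0.02873)/0.74151 + 305.2 = 322.3075, v = 667.2·(-0.07425)/0.74151 + 244.6 = 177.7928
M3: Pc = R·M3+t = (-0.06392, -0.09224, +0.71915); u = 441.5·(-0.06392)/0.71915 + 305.2 = 265.9560, v = 667.2·(-0.09224)/0.71915 + 244.6 = 159.0203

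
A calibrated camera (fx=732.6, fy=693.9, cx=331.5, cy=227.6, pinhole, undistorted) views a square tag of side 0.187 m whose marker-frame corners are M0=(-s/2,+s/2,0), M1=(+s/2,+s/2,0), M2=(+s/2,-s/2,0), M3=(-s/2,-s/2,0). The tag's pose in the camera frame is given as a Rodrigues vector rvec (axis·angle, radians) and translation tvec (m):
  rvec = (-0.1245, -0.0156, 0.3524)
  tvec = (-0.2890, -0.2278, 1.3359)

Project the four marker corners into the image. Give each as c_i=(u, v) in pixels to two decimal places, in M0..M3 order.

c0=(105.43, 136.98) c1=(202.35, 170.73) c2=(239.50, 82.03) c3=(144.21, 48.93)

Intrinsics K: fx=732.6, fy=693.9, cx=331.5, cy=227.6
Marker side s = 0.187 m; corners in marker frame (Z=0):
  M0 = (-0.0935, +0.0935, 0)
  M1 = (+0.0935, +0.0935, 0)
  M2 = (+0.0935, -0.0935, 0)
  M3 = (-0.0935, -0.0935, 0)
rvec = (-0.1245, -0.0156, 0.3524), |rvec| = θ = 0.37407 rad = 21.433°
Rodrigues: sinθ=0.36541, 1−cosθ=0.06915; R = I + sinθ·[k]× + (1−cosθ)·[k]×²:
    [+0.93851 -0.34328 -0.03692]
    [+0.34520 +0.93097 +0.11890]
    [-0.00644 -0.12433 +0.99222]
t = (-0.2890, -0.2278, 1.3359) m
M0: Pc = R·M0+t = (-0.40885, -0.17303, +1.32488); u = 732.6·(-0.40885)/1.32488 + 331.5 = 105.4252, v = 693.9·(-0.17303)/1.32488 + 227.6 = 136.9758
M1: Pc = R·M1+t = (-0.23335, -0.10848, +1.32367); u = 732.6·(-0.23335)/1.32367 + 331.5 = 202.3522, v = 693.9·(-0.10848)/1.32367 + 227.6 = 170.7331
M2: Pc = R·M2+t = (-0.16915, -0.28257, +1.34692); u = 732.6·(-0.16915)/1.34692 + 331.5 = 239.4966, v = 693.9·(-0.28257)/1.34692 + 227.6 = 82.0275
M3: Pc = R·M3+t = (-0.34465, -0.34712, +1.34813); u = 732.6·(-0.34465)/1.34813 + 331.5 = 144.2081, v = 693.9·(-0.34712)/1.34813 + 227.6 = 48.9317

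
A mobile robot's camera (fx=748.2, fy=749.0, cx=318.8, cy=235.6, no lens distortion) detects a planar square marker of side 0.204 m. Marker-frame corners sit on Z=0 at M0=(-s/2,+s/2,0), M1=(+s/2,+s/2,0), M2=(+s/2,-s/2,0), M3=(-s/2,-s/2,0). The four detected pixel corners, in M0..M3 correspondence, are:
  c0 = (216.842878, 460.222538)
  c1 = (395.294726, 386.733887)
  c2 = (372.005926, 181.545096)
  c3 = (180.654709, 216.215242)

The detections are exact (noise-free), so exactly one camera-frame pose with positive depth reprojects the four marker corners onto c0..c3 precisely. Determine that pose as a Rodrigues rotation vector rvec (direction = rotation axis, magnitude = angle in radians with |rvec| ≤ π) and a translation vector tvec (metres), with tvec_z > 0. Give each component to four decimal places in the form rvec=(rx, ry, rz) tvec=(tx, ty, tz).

Intrinsics K: fx=748.2, fy=749.0, cx=318.8, cy=235.6
Marker side s = 0.204 m; corners in marker frame (Z=0):
  M0 = (-0.1020, +0.1020, 0)
  M1 = (+0.1020, +0.1020, 0)
  M2 = (+0.1020, -0.1020, 0)
  M3 = (-0.1020, -0.1020, 0)
Detected image corners:
  c0 = (216.842878, 460.222538) px
  c1 = (395.294726, 386.733887) px
  c2 = (372.005926, 181.545096) px
  c3 = (180.654709, 216.215242) px
Planar DLT: solve 8×8 A·h = b for H (H[2,2]=1):
  H  [+1166.34122 +200.56131 +299.93899]
  H  [+11.46292 +1153.91320 +310.97946]
  H  [+0.89492 +0.19804 +1.00000]
B = K⁻¹H; ‖b₁‖=1.502783, ‖b₂‖=1.502783; λ = 2/(‖b₁‖+‖b₂‖) = 0.665432, sign → tz>0 ⇒ λ=+0.665432
r₁ = λ·B[:,0] = (+0.78358,-0.17713,+0.59551); r₂ = λ·B[:,1] = (+0.12222,+0.98371,+0.13178)
r₃ = r₁×r₂ = (-0.60915,-0.03048,+0.79247); SVD([r₁ r₂ r₃]) → R = UVᵀ:
  R  [+0.78358 +0.12222 -0.60915]
  R  [-0.17713 +0.98371 -0.03048]
  R  [+0.59551 +0.13178 +0.79247]
t = (-0.01677, +0.06697, +0.66543) m
tr R = 2.559759; θ = arccos((tr R − 1)/2) = 0.676323 rad = 38.750°
axis k = ((R−Rᵀ)₃₂, (R−Rᵀ)₁₃, (R−Rᵀ)₂₁) / (2 sinθ) = (+0.129619, -0.962297, -0.239130)
rvec = θ·k = (+0.087664, -0.650823, -0.161729)

rvec=(0.0877, -0.6508, -0.1617) tvec=(-0.0168, 0.0670, 0.6654)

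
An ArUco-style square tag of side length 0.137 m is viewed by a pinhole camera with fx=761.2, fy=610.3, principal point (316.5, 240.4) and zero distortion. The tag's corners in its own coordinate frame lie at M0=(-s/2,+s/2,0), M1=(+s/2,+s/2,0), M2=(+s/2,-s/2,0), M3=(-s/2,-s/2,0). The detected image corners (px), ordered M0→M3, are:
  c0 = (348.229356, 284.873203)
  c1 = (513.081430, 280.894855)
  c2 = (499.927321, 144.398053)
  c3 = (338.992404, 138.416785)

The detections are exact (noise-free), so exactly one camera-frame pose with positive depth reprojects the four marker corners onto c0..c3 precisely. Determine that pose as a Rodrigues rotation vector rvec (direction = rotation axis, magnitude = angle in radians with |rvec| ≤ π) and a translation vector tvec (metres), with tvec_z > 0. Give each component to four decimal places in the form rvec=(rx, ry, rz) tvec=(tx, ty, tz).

rvec=(-0.1294, -0.3044, -0.0264) tvec=(0.0853, -0.0280, 0.5832)

Intrinsics K: fx=761.2, fy=610.3, cx=316.5, cy=240.4
Marker side s = 0.137 m; corners in marker frame (Z=0):
  M0 = (-0.0685, +0.0685, 0)
  M1 = (+0.0685, +0.0685, 0)
  M2 = (+0.0685, -0.0685, 0)
  M3 = (-0.0685, -0.0685, 0)
Detected image corners:
  c0 = (348.229356, 284.873203) px
  c1 = (513.081430, 280.894855) px
  c2 = (499.927321, 144.398053) px
  c3 = (338.992404, 138.416785) px
Planar DLT: solve 8×8 A·h = b for H (H[2,2]=1):
  H  [+1407.84812 -7.44088 +427.85190]
  H  [+117.16328 +986.64126 +211.14124]
  H  [+0.51534 -0.21095 +1.00000]
B = K⁻¹H; ‖b₁‖=1.714555, ‖b₂‖=1.714555; λ = 2/(‖b₁‖+‖b₂‖) = 0.583242, sign → tz>0 ⇒ λ=+0.583242
r₁ = λ·B[:,0] = (+0.95374,-0.00643,+0.30057); r₂ = λ·B[:,1] = (+0.04545,+0.99136,-0.12303)
r₃ = r₁×r₂ = (-0.29718,+0.13100,+0.94579); SVD([r₁ r₂ r₃]) → R = UVᵀ:
  R  [+0.95374 +0.04545 -0.29718]
  R  [-0.00643 +0.99136 +0.13100]
  R  [+0.30057 -0.12303 +0.94579]
t = (+0.08532, -0.02796, +0.58324) m
tr R = 2.890890; θ = arccos((tr R − 1)/2) = 0.331839 rad = 19.013°
axis k = ((R−Rᵀ)₃₂, (R−Rᵀ)₁₃, (R−Rᵀ)₂₁) / (2 sinθ) = (-0.389888, -0.917413, -0.079627)
rvec = θ·k = (-0.129380, -0.304433, -0.026423)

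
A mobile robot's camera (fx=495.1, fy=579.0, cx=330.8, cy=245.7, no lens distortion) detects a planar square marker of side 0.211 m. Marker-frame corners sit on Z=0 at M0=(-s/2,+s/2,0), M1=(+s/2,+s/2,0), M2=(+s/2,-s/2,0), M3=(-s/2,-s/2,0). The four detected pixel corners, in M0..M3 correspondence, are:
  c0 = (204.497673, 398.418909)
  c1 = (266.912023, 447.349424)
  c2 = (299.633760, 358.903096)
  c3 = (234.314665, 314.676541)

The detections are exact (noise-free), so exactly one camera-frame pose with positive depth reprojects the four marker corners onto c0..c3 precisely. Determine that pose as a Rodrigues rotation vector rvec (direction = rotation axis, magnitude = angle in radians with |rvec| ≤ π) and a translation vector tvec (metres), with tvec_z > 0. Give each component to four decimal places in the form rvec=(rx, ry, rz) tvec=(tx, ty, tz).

rvec=(0.0080, 0.4008, 0.4185) tvec=(-0.2067, 0.2933, 1.2699)

Intrinsics K: fx=495.1, fy=579.0, cx=330.8, cy=245.7
Marker side s = 0.211 m; corners in marker frame (Z=0):
  M0 = (-0.1055, +0.1055, 0)
  M1 = (+0.1055, +0.1055, 0)
  M2 = (+0.1055, -0.1055, 0)
  M3 = (-0.1055, -0.1055, 0)
Detected image corners:
  c0 = (204.497673, 398.418909) px
  c1 = (266.912023, 447.349424) px
  c2 = (299.633760, 358.903096) px
  c3 = (234.314665, 314.676541) px
Planar DLT: solve 8×8 A·h = b for H (H[2,2]=1):
  H  [+228.00875 -130.34105 +250.22348]
  H  [+108.05505 +434.33843 +379.42620]
  H  [-0.29691 +0.07018 +1.00000]
B = K⁻¹H; ‖b₁‖=0.787436, ‖b₂‖=0.787436; λ = 2/(‖b₁‖+‖b₂‖) = 1.269945, sign → tz>0 ⇒ λ=+1.269945
r₁ = λ·B[:,0] = (+0.83678,+0.39701,-0.37706); r₂ = λ·B[:,1] = (-0.39388,+0.91483,+0.08913)
r₃ = r₁×r₂ = (+0.38033,+0.07394,+0.92189); SVD([r₁ r₂ r₃]) → R = UVᵀ:
  R  [+0.83678 -0.39388 +0.38033]
  R  [+0.39701 +0.91483 +0.07394]
  R  [-0.37706 +0.08913 +0.92189]
t = (-0.20668, +0.29331, +1.26994) m
tr R = 2.673503; θ = arccos((tr R − 1)/2) = 0.579472 rad = 33.201°
axis k = ((R−Rᵀ)₃₂, (R−Rᵀ)₁₃, (R−Rᵀ)₂₁) / (2 sinθ) = (+0.013869, +0.691584, +0.722163)
rvec = θ·k = (+0.008037, +0.400754, +0.418473)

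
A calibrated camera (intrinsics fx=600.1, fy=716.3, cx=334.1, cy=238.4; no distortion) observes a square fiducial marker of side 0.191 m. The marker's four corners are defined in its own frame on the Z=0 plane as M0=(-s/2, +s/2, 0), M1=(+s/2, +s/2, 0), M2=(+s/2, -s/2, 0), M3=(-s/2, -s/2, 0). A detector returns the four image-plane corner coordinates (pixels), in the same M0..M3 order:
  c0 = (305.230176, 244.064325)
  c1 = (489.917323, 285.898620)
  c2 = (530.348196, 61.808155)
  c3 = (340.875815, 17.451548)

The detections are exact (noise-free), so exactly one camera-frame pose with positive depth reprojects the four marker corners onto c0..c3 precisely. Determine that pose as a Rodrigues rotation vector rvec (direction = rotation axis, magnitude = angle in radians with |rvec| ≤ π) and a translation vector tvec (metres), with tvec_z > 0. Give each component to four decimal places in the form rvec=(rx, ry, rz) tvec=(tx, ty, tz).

Intrinsics K: fx=600.1, fy=716.3, cx=334.1, cy=238.4
Marker side s = 0.191 m; corners in marker frame (Z=0):
  M0 = (-0.0955, +0.0955, 0)
  M1 = (+0.0955, +0.0955, 0)
  M2 = (+0.0955, -0.0955, 0)
  M3 = (-0.0955, -0.0955, 0)
Detected image corners:
  c0 = (305.230176, 244.064325) px
  c1 = (489.917323, 285.898620) px
  c2 = (530.348196, 61.808155) px
  c3 = (340.875815, 17.451548) px
Planar DLT: solve 8×8 A·h = b for H (H[2,2]=1):
  H  [+992.53657 -140.71149 +416.62159]
  H  [+230.37872 +1201.21146 +153.88153]
  H  [+0.03176 +0.14038 +1.00000]
B = K⁻¹H; ‖b₁‖=1.665878, ‖b₂‖=1.665878; λ = 2/(‖b₁‖+‖b₂‖) = 0.600284, sign → tz>0 ⇒ λ=+0.600284
r₁ = λ·B[:,0] = (+0.98223,+0.18672,+0.01906); r₂ = λ·B[:,1] = (-0.18767,+0.97861,+0.08427)
r₃ = r₁×r₂ = (-0.00292,-0.08635,+0.99626); SVD([r₁ r₂ r₃]) → R = UVᵀ:
  R  [+0.98223 -0.18767 -0.00292]
  R  [+0.18672 +0.97861 -0.08635]
  R  [+0.01906 +0.08427 +0.99626]
t = (+0.08255, -0.07083, +0.60028) m
tr R = 2.957100; θ = arccos((tr R − 1)/2) = 0.207495 rad = 11.889°
axis k = ((R−Rᵀ)₃₂, (R−Rᵀ)₁₃, (R−Rᵀ)₂₁) / (2 sinθ) = (+0.414086, -0.053355, +0.908673)
rvec = θ·k = (+0.085921, -0.011071, +0.188545)

rvec=(0.0859, -0.0111, 0.1885) tvec=(0.0825, -0.0708, 0.6003)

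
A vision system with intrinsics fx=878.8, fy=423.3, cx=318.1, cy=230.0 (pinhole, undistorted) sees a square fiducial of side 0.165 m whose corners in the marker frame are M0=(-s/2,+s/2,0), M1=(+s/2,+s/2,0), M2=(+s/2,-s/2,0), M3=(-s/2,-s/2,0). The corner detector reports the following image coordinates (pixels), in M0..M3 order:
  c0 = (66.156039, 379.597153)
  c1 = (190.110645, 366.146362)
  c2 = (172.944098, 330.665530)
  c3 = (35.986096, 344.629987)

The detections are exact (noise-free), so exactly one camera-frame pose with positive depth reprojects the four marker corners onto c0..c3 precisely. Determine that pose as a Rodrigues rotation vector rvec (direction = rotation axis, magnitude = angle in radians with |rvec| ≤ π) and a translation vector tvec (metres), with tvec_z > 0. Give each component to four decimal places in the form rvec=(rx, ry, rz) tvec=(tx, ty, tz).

rvec=(0.7014, -0.2109, -0.1142) tvec=(-0.2562, 0.3343, 1.1229)

Intrinsics K: fx=878.8, fy=423.3, cx=318.1, cy=230.0
Marker side s = 0.165 m; corners in marker frame (Z=0):
  M0 = (-0.0825, +0.0825, 0)
  M1 = (+0.0825, +0.0825, 0)
  M2 = (+0.0825, -0.0825, 0)
  M3 = (-0.0825, -0.0825, 0)
Detected image corners:
  c0 = (66.156039, 379.597153) px
  c1 = (190.110645, 366.146362) px
  c2 = (172.944098, 330.665530) px
  c3 = (35.986096, 344.629987) px
Planar DLT: solve 8×8 A·h = b for H (H[2,2]=1):
  H  [+804.69804 +210.36327 +117.60215]
  H  [-34.31994 +419.27603 +356.02390]
  H  [+0.13703 +0.57924 +1.00000]
B = K⁻¹H; ‖b₁‖=0.890538, ‖b₂‖=0.890538; λ = 2/(‖b₁‖+‖b₂‖) = 1.122917, sign → tz>0 ⇒ λ=+1.122917
r₁ = λ·B[:,0] = (+0.97253,-0.17465,+0.15388); r₂ = λ·B[:,1] = (+0.03336,+0.75883,+0.65044)
r₃ = r₁×r₂ = (-0.23037,-0.62744,+0.74381); SVD([r₁ r₂ r₃]) → R = UVᵀ:
  R  [+0.97253 +0.03336 -0.23037]
  R  [-0.17465 +0.75883 -0.62744]
  R  [+0.15388 +0.65044 +0.74381]
t = (-0.25619, +0.33431, +1.12292) m
tr R = 2.475173; θ = arccos((tr R − 1)/2) = 0.741308 rad = 42.474°
axis k = ((R−Rᵀ)₃₂, (R−Rᵀ)₁₃, (R−Rᵀ)₂₁) / (2 sinθ) = (+0.946217, -0.284517, -0.154025)
rvec = θ·k = (+0.701438, -0.210914, -0.114180)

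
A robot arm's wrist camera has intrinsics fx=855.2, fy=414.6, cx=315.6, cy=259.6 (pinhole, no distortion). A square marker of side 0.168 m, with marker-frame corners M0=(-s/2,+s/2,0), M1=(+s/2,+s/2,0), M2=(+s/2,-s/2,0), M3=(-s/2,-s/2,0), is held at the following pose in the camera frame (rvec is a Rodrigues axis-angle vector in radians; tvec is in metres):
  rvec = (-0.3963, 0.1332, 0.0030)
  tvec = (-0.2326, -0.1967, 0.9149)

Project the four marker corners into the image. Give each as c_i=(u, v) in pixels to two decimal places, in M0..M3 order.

Intrinsics K: fx=855.2, fy=414.6, cx=315.6, cy=259.6
Marker side s = 0.168 m; corners in marker frame (Z=0):
  M0 = (-0.0840, +0.0840, 0)
  M1 = (+0.0840, +0.0840, 0)
  M2 = (+0.0840, -0.0840, 0)
  M3 = (-0.0840, -0.0840, 0)
rvec = (-0.3963, 0.1332, 0.0030), |rvec| = θ = 0.41810 rad = 23.955°
Rodrigues: sinθ=0.40602, 1−cosθ=0.08614; R = I + sinθ·[k]× + (1−cosθ)·[k]×²:
    [+0.99125 -0.02892 +0.12877]
    [-0.02310 +0.92261 +0.38505]
    [-0.12994 -0.38466 +0.91387]
t = (-0.2326, -0.1967, 0.9149) m
M0: Pc = R·M0+t = (-0.31829, -0.11726, +0.89350); u = 855.2·(-0.31829)/0.89350 + 315.6 = 10.9501, v = 414.6·(-0.11726)/0.89350 + 259.6 = 205.1891
M1: Pc = R·M1+t = (-0.15176, -0.12114, +0.87167); u = 855.2·(-0.15176)/0.87167 + 315.6 = 166.7038, v = 414.6·(-0.12114)/0.87167 + 259.6 = 201.9808
M2: Pc = R·M2+t = (-0.14691, -0.27614, +0.93630); u = 855.2·(-0.14691)/0.93630 + 315.6 = 181.4190, v = 414.6·(-0.27614)/0.93630 + 259.6 = 137.3232
M3: Pc = R·M3+t = (-0.31344, -0.27226, +0.95813); u = 855.2·(-0.31344)/0.95813 + 315.6 = 35.8351, v = 414.6·(-0.27226)/0.95813 + 259.6 = 141.7883

c0=(10.95, 205.19) c1=(166.70, 201.98) c2=(181.42, 137.32) c3=(35.84, 141.79)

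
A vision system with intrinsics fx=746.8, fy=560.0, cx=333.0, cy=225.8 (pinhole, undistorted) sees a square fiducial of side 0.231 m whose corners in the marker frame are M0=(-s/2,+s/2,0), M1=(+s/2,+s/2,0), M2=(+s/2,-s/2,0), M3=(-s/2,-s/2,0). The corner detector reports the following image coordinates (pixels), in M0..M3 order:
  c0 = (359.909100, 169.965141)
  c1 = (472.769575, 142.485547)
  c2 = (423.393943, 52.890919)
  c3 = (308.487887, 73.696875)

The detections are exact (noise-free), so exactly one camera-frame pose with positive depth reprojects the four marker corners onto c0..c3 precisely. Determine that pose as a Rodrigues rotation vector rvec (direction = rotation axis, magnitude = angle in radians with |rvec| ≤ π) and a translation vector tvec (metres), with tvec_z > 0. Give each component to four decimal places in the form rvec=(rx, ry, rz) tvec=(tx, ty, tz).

rvec=(-0.1397, -0.3711, -0.3579) tvec=(0.1022, -0.2655, 1.2735)

Intrinsics K: fx=746.8, fy=560.0, cx=333.0, cy=225.8
Marker side s = 0.231 m; corners in marker frame (Z=0):
  M0 = (-0.1155, +0.1155, 0)
  M1 = (+0.1155, +0.1155, 0)
  M2 = (+0.1155, -0.1155, 0)
  M3 = (-0.1155, -0.1155, 0)
Detected image corners:
  c0 = (359.909100, 169.965141) px
  c1 = (472.769575, 142.485547) px
  c2 = (423.393943, 52.890919) px
  c3 = (308.487887, 73.696875) px
Planar DLT: solve 8×8 A·h = b for H (H[2,2]=1):
  H  [+609.17318 +197.03823 +392.93687]
  H  [-71.83280 +395.91655 +109.05768]
  H  [+0.29694 -0.05365 +1.00000]
B = K⁻¹H; ‖b₁‖=0.785229, ‖b₂‖=0.785229; λ = 2/(‖b₁‖+‖b₂‖) = 1.273514, sign → tz>0 ⇒ λ=+1.273514
r₁ = λ·B[:,0] = (+0.87020,-0.31583,+0.37816); r₂ = λ·B[:,1] = (+0.36647,+0.92792,-0.06832)
r₃ = r₁×r₂ = (-0.32932,+0.19804,+0.92322); SVD([r₁ r₂ r₃]) → R = UVᵀ:
  R  [+0.87020 +0.36647 -0.32932]
  R  [-0.31583 +0.92792 +0.19804]
  R  [+0.37816 -0.06832 +0.92322]
t = (+0.10221, -0.26549, +1.27351) m
tr R = 2.721333; θ = arccos((tr R − 1)/2) = 0.534219 rad = 30.609°
axis k = ((R−Rᵀ)₃₂, (R−Rᵀ)₁₃, (R−Rᵀ)₂₁) / (2 sinθ) = (-0.261568, -0.694732, -0.670022)
rvec = θ·k = (-0.139735, -0.371139, -0.357939)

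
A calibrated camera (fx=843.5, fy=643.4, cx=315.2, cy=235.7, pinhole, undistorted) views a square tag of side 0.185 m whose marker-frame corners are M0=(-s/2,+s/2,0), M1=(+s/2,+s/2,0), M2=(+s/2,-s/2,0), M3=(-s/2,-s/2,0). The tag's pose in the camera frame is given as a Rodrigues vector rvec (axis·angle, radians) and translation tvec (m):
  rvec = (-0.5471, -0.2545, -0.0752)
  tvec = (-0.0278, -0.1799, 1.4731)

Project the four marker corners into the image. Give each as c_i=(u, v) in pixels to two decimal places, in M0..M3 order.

Intrinsics K: fx=843.5, fy=643.4, cx=315.2, cy=235.7
Marker side s = 0.185 m; corners in marker frame (Z=0):
  M0 = (-0.0925, +0.0925, 0)
  M1 = (+0.0925, +0.0925, 0)
  M2 = (+0.0925, -0.0925, 0)
  M3 = (-0.0925, -0.0925, 0)
rvec = (-0.5471, -0.2545, -0.0752), |rvec| = θ = 0.60807 rad = 34.840°
Rodrigues: sinθ=0.57128, 1−cosθ=0.17925; R = I + sinθ·[k]× + (1−cosθ)·[k]×²:
    [+0.96586 +0.13815 -0.21916]
    [-0.00315 +0.85215 +0.52328]
    [+0.25905 -0.50473 +0.82350]
t = (-0.0278, -0.1799, 1.4731) m
M0: Pc = R·M0+t = (-0.10436, -0.10078, +1.40245); u = 843.5·(-0.10436)/1.40245 + 315.2 = 252.4312, v = 643.4·(-0.10078)/1.40245 + 235.7 = 189.4634
M1: Pc = R·M1+t = (+0.07432, -0.10137, +1.45037); u = 843.5·(+0.07432)/1.45037 + 315.2 = 358.4231, v = 643.4·(-0.10137)/1.45037 + 235.7 = 190.7325
M2: Pc = R·M2+t = (+0.04876, -0.25902, +1.54375); u = 843.5·(+0.04876)/1.54375 + 315.2 = 341.8440, v = 643.4·(-0.25902)/1.54375 + 235.7 = 127.7481
M3: Pc = R·M3+t = (-0.12992, -0.25843, +1.49583); u = 843.5·(-0.12992)/1.49583 + 315.2 = 241.9372, v = 643.4·(-0.25843)/1.49583 + 235.7 = 124.5402

c0=(252.43, 189.46) c1=(358.42, 190.73) c2=(341.84, 127.75) c3=(241.94, 124.54)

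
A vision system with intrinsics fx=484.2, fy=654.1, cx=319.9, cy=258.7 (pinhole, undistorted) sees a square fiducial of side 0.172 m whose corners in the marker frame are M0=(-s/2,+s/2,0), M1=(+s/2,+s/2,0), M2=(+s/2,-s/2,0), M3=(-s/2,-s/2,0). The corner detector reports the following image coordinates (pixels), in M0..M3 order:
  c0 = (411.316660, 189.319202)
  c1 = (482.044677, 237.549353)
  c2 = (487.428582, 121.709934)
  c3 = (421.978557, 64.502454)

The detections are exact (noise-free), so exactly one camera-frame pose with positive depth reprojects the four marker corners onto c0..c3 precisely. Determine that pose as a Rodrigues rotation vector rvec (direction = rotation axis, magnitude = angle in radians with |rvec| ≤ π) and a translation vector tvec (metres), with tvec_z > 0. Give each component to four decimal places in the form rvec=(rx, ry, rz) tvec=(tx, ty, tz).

Intrinsics K: fx=484.2, fy=654.1, cx=319.9, cy=258.7
Marker side s = 0.172 m; corners in marker frame (Z=0):
  M0 = (-0.0860, +0.0860, 0)
  M1 = (+0.0860, +0.0860, 0)
  M2 = (+0.0860, -0.0860, 0)
  M3 = (-0.0860, -0.0860, 0)
Detected image corners:
  c0 = (411.316660, 189.319202) px
  c1 = (482.044677, 237.549353) px
  c2 = (487.428582, 121.709934) px
  c3 = (421.978557, 64.502454) px
Planar DLT: solve 8×8 A·h = b for H (H[2,2]=1):
  H  [+665.88311 -217.09329 +452.58056]
  H  [+399.35457 +639.99973 +152.66500]
  H  [+0.60023 -0.37995 +1.00000]
B = K⁻¹H; ‖b₁‖=1.207187, ‖b₂‖=1.207187; λ = 2/(‖b₁‖+‖b₂‖) = 0.828372, sign → tz>0 ⇒ λ=+0.828372
r₁ = λ·B[:,0] = (+0.81070,+0.30910,+0.49721); r₂ = λ·B[:,1] = (-0.16346,+0.93500,-0.31474)
r₃ = r₁×r₂ = (-0.56218,+0.17388,+0.80853); SVD([r₁ r₂ r₃]) → R = UVᵀ:
  R  [+0.81070 -0.16346 -0.56218]
  R  [+0.30910 +0.93500 +0.17388]
  R  [+0.49721 -0.31474 +0.80853]
t = (+0.22699, -0.13429, +0.82837) m
tr R = 2.554225; θ = arccos((tr R − 1)/2) = 0.680731 rad = 39.003°
axis k = ((R−Rᵀ)₃₂, (R−Rᵀ)₁₃, (R−Rᵀ)₂₁) / (2 sinθ) = (-0.388190, -0.841640, +0.375434)
rvec = θ·k = (-0.264253, -0.572931, +0.255570)

rvec=(-0.2643, -0.5729, 0.2556) tvec=(0.2270, -0.1343, 0.8284)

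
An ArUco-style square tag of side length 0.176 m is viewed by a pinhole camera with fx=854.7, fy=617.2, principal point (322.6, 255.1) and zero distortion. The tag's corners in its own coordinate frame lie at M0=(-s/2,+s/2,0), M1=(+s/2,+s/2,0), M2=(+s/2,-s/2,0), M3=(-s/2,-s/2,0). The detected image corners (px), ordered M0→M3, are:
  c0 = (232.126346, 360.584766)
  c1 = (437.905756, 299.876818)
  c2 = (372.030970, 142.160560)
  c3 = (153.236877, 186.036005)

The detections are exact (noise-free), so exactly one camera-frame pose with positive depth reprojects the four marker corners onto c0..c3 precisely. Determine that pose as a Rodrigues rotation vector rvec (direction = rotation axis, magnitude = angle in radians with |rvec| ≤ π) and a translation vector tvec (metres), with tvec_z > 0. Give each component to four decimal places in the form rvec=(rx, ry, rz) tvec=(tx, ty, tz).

rvec=(0.0239, -0.4080, -0.3151) tvec=(-0.0128, -0.0085, 0.6244)

Intrinsics K: fx=854.7, fy=617.2, cx=322.6, cy=255.1
Marker side s = 0.176 m; corners in marker frame (Z=0):
  M0 = (-0.0880, +0.0880, 0)
  M1 = (+0.0880, +0.0880, 0)
  M2 = (+0.0880, -0.0880, 0)
  M3 = (-0.0880, -0.0880, 0)
Detected image corners:
  c0 = (232.126346, 360.584766) px
  c1 = (437.905756, 299.876818) px
  c2 = (372.030970, 142.160560) px
  c3 = (153.236877, 186.036005) px
Planar DLT: solve 8×8 A·h = b for H (H[2,2]=1):
  H  [+1390.67098 +450.28091 +305.04322]
  H  [-144.71941 +975.26917 +246.74428]
  H  [+0.61890 +0.13731 +1.00000]
B = K⁻¹H; ‖b₁‖=1.601630, ‖b₂‖=1.601630; λ = 2/(‖b₁‖+‖b₂‖) = 0.624364, sign → tz>0 ⇒ λ=+0.624364
r₁ = λ·B[:,0] = (+0.87004,-0.30611,+0.38642); r₂ = λ·B[:,1] = (+0.29657,+0.95115,+0.08573)
r₃ = r₁×r₂ = (-0.39379,+0.04001,+0.91833); SVD([r₁ r₂ r₃]) → R = UVᵀ:
  R  [+0.87004 +0.29657 -0.39379]
  R  [-0.30611 +0.95115 +0.04001]
  R  [+0.38642 +0.08573 +0.91833]
t = (-0.01283, -0.00845, +0.62436) m
tr R = 2.739527; θ = arccos((tr R − 1)/2) = 0.516074 rad = 29.569°
axis k = ((R−Rᵀ)₃₂, (R−Rᵀ)₁₃, (R−Rᵀ)₂₁) / (2 sinθ) = (+0.046328, -0.790534, -0.610664)
rvec = θ·k = (+0.023909, -0.407974, -0.315147)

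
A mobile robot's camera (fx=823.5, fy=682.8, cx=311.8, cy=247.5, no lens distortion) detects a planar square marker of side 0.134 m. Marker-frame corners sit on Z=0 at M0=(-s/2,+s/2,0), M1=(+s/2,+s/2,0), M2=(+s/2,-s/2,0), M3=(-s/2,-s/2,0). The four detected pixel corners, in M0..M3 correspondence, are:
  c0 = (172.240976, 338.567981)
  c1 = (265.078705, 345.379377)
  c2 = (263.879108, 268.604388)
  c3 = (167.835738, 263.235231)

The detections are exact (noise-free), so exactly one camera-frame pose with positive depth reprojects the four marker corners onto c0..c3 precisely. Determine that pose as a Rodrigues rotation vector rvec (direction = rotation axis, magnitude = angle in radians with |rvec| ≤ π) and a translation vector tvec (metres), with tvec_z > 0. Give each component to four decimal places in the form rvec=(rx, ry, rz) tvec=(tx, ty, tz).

rvec=(0.2927, 0.1907, 0.0329) tvec=(-0.1296, 0.0938, 1.1227)

Intrinsics K: fx=823.5, fy=682.8, cx=311.8, cy=247.5
Marker side s = 0.134 m; corners in marker frame (Z=0):
  M0 = (-0.0670, +0.0670, 0)
  M1 = (+0.0670, +0.0670, 0)
  M2 = (+0.0670, -0.0670, 0)
  M3 = (-0.0670, -0.0670, 0)
Detected image corners:
  c0 = (172.240976, 338.567981) px
  c1 = (265.078705, 345.379377) px
  c2 = (263.879108, 268.604388) px
  c3 = (167.835738, 263.235231) px
Planar DLT: solve 8×8 A·h = b for H (H[2,2]=1):
  H  [+669.33665 +77.12284 +216.76974]
  H  [-3.75358 +645.96315 +304.57130]
  H  [-0.16219 +0.25812 +1.00000]
B = K⁻¹H; ‖b₁‖=0.890717, ‖b₂‖=0.890717; λ = 2/(‖b₁‖+‖b₂‖) = 1.122691, sign → tz>0 ⇒ λ=+1.122691
r₁ = λ·B[:,0] = (+0.98146,+0.05983,-0.18209); r₂ = λ·B[:,1] = (-0.00458,+0.95708,+0.28979)
r₃ = r₁×r₂ = (+0.19161,-0.28358,+0.93961); SVD([r₁ r₂ r₃]) → R = UVᵀ:
  R  [+0.98146 -0.00458 +0.19161]
  R  [+0.05983 +0.95708 -0.28358]
  R  [-0.18209 +0.28979 +0.93961]
t = (-0.12956, +0.09384, +1.12269) m
tr R = 2.878148; θ = arccos((tr R − 1)/2) = 0.350869 rad = 20.103°
axis k = ((R−Rᵀ)₃₂, (R−Rᵀ)₁₃, (R−Rᵀ)₂₁) / (2 sinθ) = (+0.834088, +0.543615, +0.093698)
rvec = θ·k = (+0.292656, +0.190738, +0.032876)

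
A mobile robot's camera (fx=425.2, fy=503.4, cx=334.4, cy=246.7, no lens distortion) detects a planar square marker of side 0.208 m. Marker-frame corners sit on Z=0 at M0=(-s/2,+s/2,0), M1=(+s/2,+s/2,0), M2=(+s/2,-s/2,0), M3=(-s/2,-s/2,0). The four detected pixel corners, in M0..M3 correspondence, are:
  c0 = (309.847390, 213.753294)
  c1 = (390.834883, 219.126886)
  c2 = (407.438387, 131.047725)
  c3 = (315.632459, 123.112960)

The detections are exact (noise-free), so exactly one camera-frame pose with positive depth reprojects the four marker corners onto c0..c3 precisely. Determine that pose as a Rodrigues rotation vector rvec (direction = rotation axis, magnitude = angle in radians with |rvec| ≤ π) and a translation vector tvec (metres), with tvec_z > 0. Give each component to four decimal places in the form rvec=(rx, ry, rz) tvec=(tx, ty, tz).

Intrinsics K: fx=425.2, fy=503.4, cx=334.4, cy=246.7
Marker side s = 0.208 m; corners in marker frame (Z=0):
  M0 = (-0.1040, +0.1040, 0)
  M1 = (+0.1040, +0.1040, 0)
  M2 = (+0.1040, -0.1040, 0)
  M3 = (-0.1040, -0.1040, 0)
Detected image corners:
  c0 = (309.847390, 213.753294) px
  c1 = (390.834883, 219.126886) px
  c2 = (407.438387, 131.047725) px
  c3 = (315.632459, 123.112960) px
Planar DLT: solve 8×8 A·h = b for H (H[2,2]=1):
  H  [+446.48239 +164.45726 +355.99458]
  H  [+47.41347 +535.00579 +174.64488]
  H  [+0.09208 +0.61394 +1.00000]
B = K⁻¹H; ‖b₁‖=0.983189, ‖b₂‖=0.983189; λ = 2/(‖b₁‖+‖b₂‖) = 1.017098, sign → tz>0 ⇒ λ=+1.017098
r₁ = λ·B[:,0] = (+0.99435,+0.04990,+0.09365); r₂ = λ·B[:,1] = (-0.09770,+0.77494,+0.62444)
r₃ = r₁×r₂ = (-0.04141,-0.63006,+0.77544); SVD([r₁ r₂ r₃]) → R = UVᵀ:
  R  [+0.99435 -0.09770 -0.04141]
  R  [+0.04990 +0.77494 -0.63006]
  R  [+0.09365 +0.62444 +0.77544]
t = (+0.05166, -0.14558, +1.01710) m
tr R = 2.544733; θ = arccos((tr R − 1)/2) = 0.688238 rad = 39.433°
axis k = ((R−Rᵀ)₃₂, (R−Rᵀ)₁₃, (R−Rᵀ)₂₁) / (2 sinθ) = (+0.987520, -0.106322, +0.116190)
rvec = θ·k = (+0.679649, -0.073175, +0.079967)

rvec=(0.6796, -0.0732, 0.0800) tvec=(0.0517, -0.1456, 1.0171)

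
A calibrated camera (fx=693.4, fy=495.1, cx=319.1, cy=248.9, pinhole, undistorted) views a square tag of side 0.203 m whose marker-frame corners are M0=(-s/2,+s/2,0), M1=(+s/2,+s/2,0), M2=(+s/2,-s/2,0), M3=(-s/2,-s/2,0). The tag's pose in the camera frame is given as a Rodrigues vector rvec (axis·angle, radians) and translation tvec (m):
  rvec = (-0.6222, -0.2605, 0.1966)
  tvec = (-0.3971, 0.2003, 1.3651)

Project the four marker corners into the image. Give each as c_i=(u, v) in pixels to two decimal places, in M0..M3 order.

Intrinsics K: fx=693.4, fy=495.1, cx=319.1, cy=248.9
Marker side s = 0.203 m; corners in marker frame (Z=0):
  M0 = (-0.1015, +0.1015, 0)
  M1 = (+0.1015, +0.1015, 0)
  M2 = (+0.1015, -0.1015, 0)
  M3 = (-0.1015, -0.1015, 0)
rvec = (-0.6222, -0.2605, 0.1966), |rvec| = θ = 0.70260 rad = 40.256°
Rodrigues: sinθ=0.64620, 1−cosθ=0.23683; R = I + sinθ·[k]× + (1−cosθ)·[k]×²:
    [+0.94890 -0.10306 -0.29828]
    [+0.25858 +0.79572 +0.54769]
    [+0.18090 -0.59683 +0.78171]
t = (-0.3971, 0.2003, 1.3651) m
M0: Pc = R·M0+t = (-0.50387, +0.25482, +1.28616); u = 693.4·(-0.50387)/1.28616 + 319.1 = 47.4496, v = 495.1·(+0.25482)/1.28616 + 248.9 = 346.9914
M1: Pc = R·M1+t = (-0.31125, +0.30731, +1.32288); u = 693.4·(-0.31125)/1.32288 + 319.1 = 155.9574, v = 495.1·(+0.30731)/1.32288 + 248.9 = 363.9140
M2: Pc = R·M2+t = (-0.29033, +0.14578, +1.44404); u = 693.4·(-0.29033)/1.44404 + 319.1 = 179.6909, v = 495.1·(+0.14578)/1.44404 + 248.9 = 298.8818
M3: Pc = R·M3+t = (-0.48295, +0.09329, +1.40732); u = 693.4·(-0.48295)/1.40732 + 319.1 = 81.1439, v = 495.1·(+0.09329)/1.40732 + 248.9 = 281.7192

c0=(47.45, 346.99) c1=(155.96, 363.91) c2=(179.69, 298.88) c3=(81.14, 281.72)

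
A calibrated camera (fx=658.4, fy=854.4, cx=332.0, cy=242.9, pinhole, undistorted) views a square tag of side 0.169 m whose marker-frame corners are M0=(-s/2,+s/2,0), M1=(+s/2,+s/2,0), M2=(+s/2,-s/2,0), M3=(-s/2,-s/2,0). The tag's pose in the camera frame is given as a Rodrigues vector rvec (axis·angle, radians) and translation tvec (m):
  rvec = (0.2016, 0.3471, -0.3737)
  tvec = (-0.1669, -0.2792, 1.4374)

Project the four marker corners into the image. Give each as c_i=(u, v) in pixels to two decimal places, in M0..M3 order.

c0=(239.52, 141.82) c1=(304.03, 104.69) c2=(272.55, 8.17) c3=(208.42, 49.96)

Intrinsics K: fx=658.4, fy=854.4, cx=332.0, cy=242.9
Marker side s = 0.169 m; corners in marker frame (Z=0):
  M0 = (-0.0845, +0.0845, 0)
  M1 = (+0.0845, +0.0845, 0)
  M2 = (+0.0845, -0.0845, 0)
  M3 = (-0.0845, -0.0845, 0)
rvec = (0.2016, 0.3471, -0.3737), |rvec| = θ = 0.54843 rad = 31.423°
Rodrigues: sinθ=0.52135, 1−cosθ=0.14665; R = I + sinθ·[k]× + (1−cosθ)·[k]×²:
    [+0.87316 +0.38937 +0.29323]
    [-0.32113 +0.91209 -0.25489]
    [-0.36669 +0.12840 +0.92144]
t = (-0.1669, -0.2792, 1.4374) m
M0: Pc = R·M0+t = (-0.20778, -0.17499, +1.47924); u = 658.4·(-0.20778)/1.47924 + 332.0 = 239.5178, v = 854.4·(-0.17499)/1.47924 + 242.9 = 141.8247
M1: Pc = R·M1+t = (-0.06022, -0.22926, +1.41726); u = 658.4·(-0.06022)/1.41726 + 332.0 = 304.0261, v = 854.4·(-0.22926)/1.41726 + 242.9 = 104.6880
M2: Pc = R·M2+t = (-0.12602, -0.38341, +1.39556); u = 658.4·(-0.12602)/1.39556 + 332.0 = 272.5466, v = 854.4·(-0.38341)/1.39556 + 242.9 = 8.1686
M3: Pc = R·M3+t = (-0.27358, -0.32914, +1.45754); u = 658.4·(-0.27358)/1.45754 + 332.0 = 208.4164, v = 854.4·(-0.32914)/1.45754 + 242.9 = 49.9620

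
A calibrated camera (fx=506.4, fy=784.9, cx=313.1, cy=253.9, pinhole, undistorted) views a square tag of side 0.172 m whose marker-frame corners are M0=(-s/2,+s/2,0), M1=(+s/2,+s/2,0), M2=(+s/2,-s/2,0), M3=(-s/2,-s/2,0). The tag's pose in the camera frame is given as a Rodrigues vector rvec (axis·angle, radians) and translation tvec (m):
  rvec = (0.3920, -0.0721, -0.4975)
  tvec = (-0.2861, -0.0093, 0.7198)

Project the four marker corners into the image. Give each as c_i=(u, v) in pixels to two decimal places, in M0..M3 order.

c0=(96.60, 359.04) c1=(197.15, 273.67) c2=(128.62, 116.59) c3=(18.90, 211.18)

Intrinsics K: fx=506.4, fy=784.9, cx=313.1, cy=253.9
Marker side s = 0.172 m; corners in marker frame (Z=0):
  M0 = (-0.0860, +0.0860, 0)
  M1 = (+0.0860, +0.0860, 0)
  M2 = (+0.0860, -0.0860, 0)
  M3 = (-0.0860, -0.0860, 0)
rvec = (0.3920, -0.0721, -0.4975), |rvec| = θ = 0.63747 rad = 36.524°
Rodrigues: sinθ=0.59516, 1−cosθ=0.19640; R = I + sinθ·[k]× + (1−cosθ)·[k]×²:
    [+0.87787 +0.45082 -0.16157]
    [-0.47814 +0.80612 -0.34865]
    [-0.02694 +0.38332 +0.92322]
t = (-0.2861, -0.0093, 0.7198) m
M0: Pc = R·M0+t = (-0.32283, +0.10115, +0.75508); u = 506.4·(-0.32283)/0.75508 + 313.1 = 96.5951, v = 784.9·(+0.10115)/0.75508 + 253.9 = 359.0405
M1: Pc = R·M1+t = (-0.17183, +0.01891, +0.75045); u = 506.4·(-0.17183)/0.75045 + 313.1 = 197.1482, v = 784.9·(+0.01891)/0.75045 + 253.9 = 273.6736
M2: Pc = R·M2+t = (-0.24937, -0.11975, +0.68452); u = 506.4·(-0.24937)/0.68452 + 313.1 = 128.6153, v = 784.9·(-0.11975)/0.68452 + 253.9 = 116.5934
M3: Pc = R·M3+t = (-0.40037, -0.03751, +0.68915); u = 506.4·(-0.40037)/0.68915 + 313.1 = 18.9030, v = 784.9·(-0.03751)/0.68915 + 253.9 = 211.1833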